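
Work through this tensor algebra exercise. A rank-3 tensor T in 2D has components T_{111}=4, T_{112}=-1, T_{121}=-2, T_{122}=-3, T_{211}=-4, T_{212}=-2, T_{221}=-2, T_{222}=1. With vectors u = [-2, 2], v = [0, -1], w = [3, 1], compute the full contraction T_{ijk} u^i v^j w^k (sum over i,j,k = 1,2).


S = sum over i,j,k of T_{ijk} u_i v_j w_k. Expanding all 8 terms:
T_{111}*u_1*v_1*w_1 = 4*-2*0*3 = 0  (running total: 0)
T_{112}*u_1*v_1*w_2 = -1*-2*0*1 = 0  (running total: 0)
T_{121}*u_1*v_2*w_1 = -2*-2*-1*3 = -12  (running total: -12)
T_{122}*u_1*v_2*w_2 = -3*-2*-1*1 = -6  (running total: -18)
T_{211}*u_2*v_1*w_1 = -4*2*0*3 = 0  (running total: -18)
T_{212}*u_2*v_1*w_2 = -2*2*0*1 = 0  (running total: -18)
T_{221}*u_2*v_2*w_1 = -2*2*-1*3 = 12  (running total: -6)
T_{222}*u_2*v_2*w_2 = 1*2*-1*1 = -2  (running total: -8)
S = -8

-8


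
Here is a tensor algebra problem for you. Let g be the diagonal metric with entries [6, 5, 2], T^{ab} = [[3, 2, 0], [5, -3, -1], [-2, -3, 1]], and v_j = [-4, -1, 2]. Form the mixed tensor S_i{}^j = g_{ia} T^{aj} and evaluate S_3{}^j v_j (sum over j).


Step 1: lower the first index. For a diagonal metric, g_{ia} T^{aj} = g_{ii} T^{ij} (no sum on i).
g_{33} = 2
S_3{}^1 = 2 * T^{31} = 2 * -2 = -4
S_3{}^2 = 2 * T^{32} = 2 * -3 = -6
S_3{}^3 = 2 * T^{33} = 2 * 1 = 2
Step 2: contract S_3{}^j with v_j.
S_3{}^1 * v_1 = -4 * -4 = 16
S_3{}^2 * v_2 = -6 * -1 = 6
S_3{}^3 * v_3 = 2 * 2 = 4
Result = 16 + 6 + 4 = 26

26


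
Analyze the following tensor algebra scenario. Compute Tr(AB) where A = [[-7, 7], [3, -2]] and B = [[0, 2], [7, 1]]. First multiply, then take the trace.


Tr(AB) = sum_i (AB)_{ii} where (AB)_{ii} = sum_k A_{ik} B_{ki}.
(AB)_{11} = -7*0 + 7*7 = 49
(AB)_{22} = 3*2 + -2*1 = 4
Tr(AB) = 49 + 4 = 53

53


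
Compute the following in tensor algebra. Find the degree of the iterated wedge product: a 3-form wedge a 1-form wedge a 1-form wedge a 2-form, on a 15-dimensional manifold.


The degree of a wedge product is the sum of the degrees of the individual forms.
Degrees: 3, 1, 1, 2
Total degree = 3 + 1 + 1 + 2 = 7

7


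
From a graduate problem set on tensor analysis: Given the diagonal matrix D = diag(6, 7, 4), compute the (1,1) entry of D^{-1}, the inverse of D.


For a diagonal matrix, the inverse has entries (D^{-1})_{ii} = 1/d_{ii}.
The diagonal entries are: d_{11} = 6, d_{22} = 7, d_{33} = 4
We need (D^{-1})_{11} = 1/d_{11} = 1/6 = 1/6

1/6


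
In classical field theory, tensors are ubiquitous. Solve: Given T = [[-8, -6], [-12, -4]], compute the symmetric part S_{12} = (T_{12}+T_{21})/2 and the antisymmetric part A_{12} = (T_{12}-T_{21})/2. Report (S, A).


T_{12} = -6
T_{21} = -12
S_{12} = (-6 + -12)/2 = -18/2 = -9
A_{12} = (-6 - -12)/2 = 6/2 = 3
Check: S + A = -9 + 3 = -6 = T_{12}.

(-9, 3)


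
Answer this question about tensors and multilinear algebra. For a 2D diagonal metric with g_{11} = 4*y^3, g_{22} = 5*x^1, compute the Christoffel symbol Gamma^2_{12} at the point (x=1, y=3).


For a diagonal metric, Gamma^k_{ij} = (1/2) g^{kk} (dg_{ik}/dx_j + dg_{jk}/dx_i - dg_{ij}/dx_k).
The metric is diagonal, so g_{ab} = 0 for a != b.
At the given point: g_{11} = 108, g_{22} = 5
g^{22} = 1/5
dg_{12}/dx_2 = 0 (off-diagonal)
dg_{22}/dx_1 = dg_{22}/dx_1 = 5
dg_{12}/dx_2 = 0 (off-diagonal)
Numerator = 0 + 5 - 0 = 5
Gamma^2_{12} = 5 / (2 * 5) = 1/2

1/2


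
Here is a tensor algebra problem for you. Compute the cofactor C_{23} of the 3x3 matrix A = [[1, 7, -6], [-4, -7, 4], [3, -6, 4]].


To find cofactor C_{23}, delete row 2 and column 3.
The resulting 2x2 submatrix is: [[1, 7], [3, -6]]
Minor M_{23} = 1*-6 - 7*3
  = -6 - 21 = -27
Sign = (-1)^(2+3) = (-1)^5 = -1
Cofactor C_{23} = -1 * -27 = 27

27


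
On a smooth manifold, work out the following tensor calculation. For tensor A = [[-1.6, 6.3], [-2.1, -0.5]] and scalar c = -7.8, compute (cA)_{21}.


Scalar multiplication: (cA)_{ij} = c * A_{ij}.
c = -7.8
A_{21} = -2.1
(cA)_{21} = -7.8 * -2.1 = 16.38

16.38


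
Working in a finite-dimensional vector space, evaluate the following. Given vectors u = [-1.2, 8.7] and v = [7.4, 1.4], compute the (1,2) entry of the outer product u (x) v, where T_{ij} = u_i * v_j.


The outer product entry T_{ij} = u_i * v_j.
We need i=1, j=2.
u_1 = -1.2, v_2 = 1.4
T_{1,2} = -1.2 * 1.4 = -1.68

-1.68


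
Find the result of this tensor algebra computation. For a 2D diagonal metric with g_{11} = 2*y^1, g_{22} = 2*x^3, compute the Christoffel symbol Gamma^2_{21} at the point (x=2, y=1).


For a diagonal metric, Gamma^k_{ij} = (1/2) g^{kk} (dg_{ik}/dx_j + dg_{jk}/dx_i - dg_{ij}/dx_k).
The metric is diagonal, so g_{ab} = 0 for a != b.
At the given point: g_{11} = 2, g_{22} = 16
g^{22} = 1/16
dg_{22}/dx_1 = dg_{22}/dx_1 = 24
dg_{12}/dx_2 = 0 (off-diagonal)
dg_{21}/dx_2 = 0 (off-diagonal)
Numerator = 24 + 0 - 0 = 24
Gamma^2_{21} = 24 / (2 * 16) = 3/4

3/4


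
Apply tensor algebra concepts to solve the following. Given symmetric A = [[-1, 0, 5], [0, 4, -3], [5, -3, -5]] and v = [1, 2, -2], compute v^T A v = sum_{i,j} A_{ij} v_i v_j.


First compute Av:
(Av)_1 = -1*1 + 0*2 + 5*-2 = -11
(Av)_2 = 0*1 + 4*2 + -3*-2 = 14
(Av)_3 = 5*1 + -3*2 + -5*-2 = 9
Av = [-11, 14, 9]
Then v^T (Av) = 1*-11 + 2*14 + -2*9
= -11 + 28 + -18 = -1

-1


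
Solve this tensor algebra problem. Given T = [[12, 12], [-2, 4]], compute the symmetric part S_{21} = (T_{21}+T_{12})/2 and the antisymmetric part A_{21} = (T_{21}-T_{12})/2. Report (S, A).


T_{21} = -2
T_{12} = 12
S_{21} = (-2 + 12)/2 = 10/2 = 5
A_{21} = (-2 - 12)/2 = -14/2 = -7
Check: S + A = 5 + -7 = -2 = T_{21}.

(5, -7)


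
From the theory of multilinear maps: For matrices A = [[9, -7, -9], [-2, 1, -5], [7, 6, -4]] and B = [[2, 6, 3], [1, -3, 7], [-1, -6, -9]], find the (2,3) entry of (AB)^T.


(AB)^T_{ij} = (AB)_{ji} = sum_k A_{jk} B_{ki}.
For i=2, j=3 we need (AB)_{32}:
A_{31} * B_{12} = 7 * 6 = 42
A_{32} * B_{22} = 6 * -3 = -18
A_{33} * B_{32} = -4 * -6 = 24
Sum = 42 + -18 + 24 = 48

48


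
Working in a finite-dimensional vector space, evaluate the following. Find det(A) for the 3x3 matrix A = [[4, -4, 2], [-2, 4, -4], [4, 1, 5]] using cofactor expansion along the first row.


Expanding along the first row, det(A) = a11*M_11 - a12*M_12 + a13*M_13, where M_1j is the (1,j) minor.
Minor M_11 = 4*5 - -4*1 = 24
Minor M_12 = -2*5 - -4*4 = 6
Minor M_13 = -2*1 - 4*4 = -18
det = 4*(24) - -4*(6) + 2*(-18)
    = 96 - -24 + -36
    = 84

84


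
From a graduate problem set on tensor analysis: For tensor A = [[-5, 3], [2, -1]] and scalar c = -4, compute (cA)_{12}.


Scalar multiplication: (cA)_{ij} = c * A_{ij}.
c = -4
A_{12} = 3
(cA)_{12} = -4 * 3 = -12

-12


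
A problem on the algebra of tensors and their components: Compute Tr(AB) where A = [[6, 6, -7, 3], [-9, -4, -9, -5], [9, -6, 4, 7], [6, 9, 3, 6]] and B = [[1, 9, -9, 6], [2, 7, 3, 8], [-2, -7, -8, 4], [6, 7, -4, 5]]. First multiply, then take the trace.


Tr(AB) = sum_i (AB)_{ii} where (AB)_{ii} = sum_k A_{ik} B_{ki}.
(AB)_{11} = 6*1 + 6*2 + -7*-2 + 3*6 = 50
(AB)_{22} = -9*9 + -4*7 + -9*-7 + -5*7 = -81
(AB)_{33} = 9*-9 + -6*3 + 4*-8 + 7*-4 = -159
(AB)_{44} = 6*6 + 9*8 + 3*4 + 6*5 = 150
Tr(AB) = 50 + -81 + -159 + 150 = -40

-40


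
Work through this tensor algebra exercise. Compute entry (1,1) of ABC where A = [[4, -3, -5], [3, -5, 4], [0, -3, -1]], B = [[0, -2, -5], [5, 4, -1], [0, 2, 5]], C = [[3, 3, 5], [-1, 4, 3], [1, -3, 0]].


(ABC)_{11} = sum_m (AB)_{1m} C_{m1}. First compute row 1 of AB.
(AB)_{11} = 4*0 + -3*5 + -5*0 = -15
(AB)_{12} = 4*-2 + -3*4 + -5*2 = -30
(AB)_{13} = 4*-5 + -3*-1 + -5*5 = -42
Now contract with column 1 of C:
(AB)_{11} * C_{11} = -15 * 3 = -45
(AB)_{12} * C_{21} = -30 * -1 = 30
(AB)_{13} * C_{31} = -42 * 1 = -42
(ABC)_{11} = -45 + 30 + -42 = -57

-57


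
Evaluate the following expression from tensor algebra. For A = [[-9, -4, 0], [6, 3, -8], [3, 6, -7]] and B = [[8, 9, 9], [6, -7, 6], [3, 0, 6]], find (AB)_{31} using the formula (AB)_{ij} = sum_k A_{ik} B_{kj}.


(AB)_{ij} = sum_k A_{ik} B_{kj}.
For i=3, j=1:
A_{31} * B_{11} = 3 * 8 = 24
A_{32} * B_{21} = 6 * 6 = 36
A_{33} * B_{31} = -7 * 3 = -21
Sum = 24 + 36 + -21 = 39

39


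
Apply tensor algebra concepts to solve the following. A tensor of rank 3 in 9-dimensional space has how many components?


The number of components of a rank-r tensor in d dimensions is d^r.
Here d = 9 and r = 3.
9^3 = 729

729


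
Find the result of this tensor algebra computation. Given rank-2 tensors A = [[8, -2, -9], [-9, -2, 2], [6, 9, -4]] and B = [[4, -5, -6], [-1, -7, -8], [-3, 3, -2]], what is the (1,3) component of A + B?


Tensor addition is component-wise: (A + B)_{ij} = A_{ij} + B_{ij}.
A_{13} = -9
B_{13} = -6
(A + B)_{13} = -9 + -6 = -15

-15


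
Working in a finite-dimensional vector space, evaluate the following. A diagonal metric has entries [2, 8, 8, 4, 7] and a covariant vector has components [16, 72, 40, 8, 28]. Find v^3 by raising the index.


To raise an index with a diagonal metric: v^i = v_i / g_{ii}.
For index 3: v_3 = 40, g_{33} = 8
v^3 = 40 / 8 = 5

5


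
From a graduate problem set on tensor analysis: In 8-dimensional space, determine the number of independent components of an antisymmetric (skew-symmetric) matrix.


An antisymmetric rank-2 tensor satisfies A_{ij} = -A_{ji}, so diagonal entries are zero.
The independent components are the upper-triangular entries: C(n, 2) = n(n-1)/2.
n = 8
C(8, 2) = 8 * 7 / 2 = 56 / 2 = 28

28


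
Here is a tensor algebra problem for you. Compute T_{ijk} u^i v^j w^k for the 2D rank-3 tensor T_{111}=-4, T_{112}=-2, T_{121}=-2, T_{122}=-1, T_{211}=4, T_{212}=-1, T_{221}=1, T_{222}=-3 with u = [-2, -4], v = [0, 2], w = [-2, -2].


S = sum over i,j,k of T_{ijk} u_i v_j w_k. Expanding all 8 terms:
T_{111}*u_1*v_1*w_1 = -4*-2*0*-2 = 0  (running total: 0)
T_{112}*u_1*v_1*w_2 = -2*-2*0*-2 = 0  (running total: 0)
T_{121}*u_1*v_2*w_1 = -2*-2*2*-2 = -16  (running total: -16)
T_{122}*u_1*v_2*w_2 = -1*-2*2*-2 = -8  (running total: -24)
T_{211}*u_2*v_1*w_1 = 4*-4*0*-2 = 0  (running total: -24)
T_{212}*u_2*v_1*w_2 = -1*-4*0*-2 = 0  (running total: -24)
T_{221}*u_2*v_2*w_1 = 1*-4*2*-2 = 16  (running total: -8)
T_{222}*u_2*v_2*w_2 = -3*-4*2*-2 = -48  (running total: -56)
S = -56

-56


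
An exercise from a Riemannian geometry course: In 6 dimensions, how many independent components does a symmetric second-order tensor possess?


A symmetric rank-2 tensor in d dimensions has d(d+1)/2 independent components.
d = 6
d(d+1)/2 = 6 * 7 / 2 = 42 / 2 = 21

21


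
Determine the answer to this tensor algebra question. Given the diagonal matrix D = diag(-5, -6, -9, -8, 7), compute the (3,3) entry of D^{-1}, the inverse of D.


For a diagonal matrix, the inverse has entries (D^{-1})_{ii} = 1/d_{ii}.
The diagonal entries are: d_{11} = -5, d_{22} = -6, d_{33} = -9, d_{44} = -8, d_{55} = 7
We need (D^{-1})_{33} = 1/d_{33} = 1/-9 = -1/9

-1/9


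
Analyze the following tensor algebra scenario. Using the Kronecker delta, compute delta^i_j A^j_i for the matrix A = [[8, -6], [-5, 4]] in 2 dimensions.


The contraction (trace) of a rank-2 tensor is the sum of its diagonal elements.
Diagonal entries: A[1,1] = 8, A[2,2] = 4
Tr(A) = 8 + 4 = 12

12


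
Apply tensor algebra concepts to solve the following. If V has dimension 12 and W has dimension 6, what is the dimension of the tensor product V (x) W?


The dimension of a tensor product is the product of dimensions.
dim(V) = 12, dim(W) = 6
dim(V (x) W) = 12 * 6 = 72

72


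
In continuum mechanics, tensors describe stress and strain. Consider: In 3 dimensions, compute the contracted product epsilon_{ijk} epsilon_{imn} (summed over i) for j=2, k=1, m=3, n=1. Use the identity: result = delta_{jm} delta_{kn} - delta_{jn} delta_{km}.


Using the identity: epsilon_{ijk} epsilon_{imn} = delta_{jm} delta_{kn} - delta_{jn} delta_{km}.
delta_{23} = 0
delta_{11} = 1
delta_{21} = 0
delta_{13} = 0
Result = 0 * 1 - 0 * 0 = 0 - 0 = 0

0


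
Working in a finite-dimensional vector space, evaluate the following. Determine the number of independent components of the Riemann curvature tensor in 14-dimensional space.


The Riemann tensor in d dimensions has d^2(d^2 - 1)/12 independent components.
d = 14, so d^2 = 196
d^2 - 1 = 195
d^2(d^2 - 1) = 196 * 195 = 38220
Divide by 12: 38220 / 12 = 3185

3185


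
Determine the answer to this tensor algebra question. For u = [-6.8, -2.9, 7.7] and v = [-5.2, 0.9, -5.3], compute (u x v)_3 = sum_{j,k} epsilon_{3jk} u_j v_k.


(u x v)_3 = sum_{j,k} epsilon_{3jk} u_j v_k. Only permutations of (1,2,3) contribute; the two non-zero terms are:
eps_{312} u_1 v_2 = 1 * -6.8 * 0.9 = -6.12
eps_{321} u_2 v_1 = -1 * -2.9 * -5.2 = -15.08
(u x v)_3 = -21.2

-21.2


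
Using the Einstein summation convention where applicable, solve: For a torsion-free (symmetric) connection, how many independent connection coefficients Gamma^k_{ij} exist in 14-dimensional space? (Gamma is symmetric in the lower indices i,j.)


Christoffel symbols Gamma^k_{ij} are symmetric in i,j, so there are d * d(d+1)/2 independent symbols.
d = 14
d(d+1)/2 = 14 * 15 / 2 = 105
Total = 14 * 105 = 1470

1470


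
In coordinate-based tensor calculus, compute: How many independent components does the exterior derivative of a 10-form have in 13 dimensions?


The exterior derivative of a p-form is a (p+1)-form.
Its number of independent components is C(n, p+1).
n = 13, p+1 = 11
C(13, 11) = 78

78


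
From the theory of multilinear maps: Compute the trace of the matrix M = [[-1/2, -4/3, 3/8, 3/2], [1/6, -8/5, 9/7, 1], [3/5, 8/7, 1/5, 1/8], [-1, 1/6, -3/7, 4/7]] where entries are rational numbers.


The trace is the sum of diagonal entries.
Diagonal: M[1,1] = -1/2, M[2,2] = -8/5, M[3,3] = 1/5, M[4,4] = 4/7
Tr(M) = -1/2 + -8/5 + 1/5 + 4/7
Computing step by step:
After adding M[1,1]: -1/2
After adding M[2,2]: -21/10
After adding M[3,3]: -19/10
After adding M[4,4]: -93/70
Tr(M) = -93/70

-93/70


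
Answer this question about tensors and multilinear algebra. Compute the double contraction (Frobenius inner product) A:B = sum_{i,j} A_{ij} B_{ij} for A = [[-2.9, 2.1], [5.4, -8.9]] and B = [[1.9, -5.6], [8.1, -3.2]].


A:B = sum over all i,j of A_{ij} * B_{ij}.
Row 1: -2.9*1.9=-5.51, 2.1*-5.6=-11.76 => row sum = -17.27
Row 2: 5.4*8.1=43.74, -8.9*-3.2=28.48 => row sum = 72.22
Total = -17.27 + 72.22 = 54.95

54.95


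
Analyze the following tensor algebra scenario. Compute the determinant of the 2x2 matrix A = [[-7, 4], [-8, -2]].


For a 2x2 matrix [[a, b], [c, d]], det = a*d - b*c.
a = -7, b = 4, c = -8, d = -2
a*d = -7 * -2 = 14
b*c = 4 * -8 = -32
det = 14 - -32 = 46

46


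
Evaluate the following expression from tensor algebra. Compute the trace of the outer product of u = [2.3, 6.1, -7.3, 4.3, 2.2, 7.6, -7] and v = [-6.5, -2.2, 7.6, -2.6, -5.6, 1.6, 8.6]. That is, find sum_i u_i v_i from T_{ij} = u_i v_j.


The outer product gives T_{ij} = u_i v_j.
The trace (contraction) is Tr(T) = sum_i T_{ii} = sum_i u_i v_i.
Diagonal entries:
T_{11} = u_1 * v_1 = 2.3 * -6.5 = -14.95
T_{22} = u_2 * v_2 = 6.1 * -2.2 = -13.42
T_{33} = u_3 * v_3 = -7.3 * 7.6 = -55.48
T_{44} = u_4 * v_4 = 4.3 * -2.6 = -11.18
T_{55} = u_5 * v_5 = 2.2 * -5.6 = -12.32
T_{66} = u_6 * v_6 = 7.6 * 1.6 = 12.16
T_{77} = u_7 * v_7 = -7 * 8.6 = -60.2
Tr(T) = -14.95 + -13.42 + -55.48 + -11.18 + -12.32 + 12.16 + -60.2 = -155.39

-155.39


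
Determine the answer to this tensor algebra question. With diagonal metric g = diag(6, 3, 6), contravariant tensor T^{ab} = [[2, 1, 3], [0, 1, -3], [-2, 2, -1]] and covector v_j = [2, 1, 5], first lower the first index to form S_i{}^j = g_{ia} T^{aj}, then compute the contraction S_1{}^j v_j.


Step 1: lower the first index. For a diagonal metric, g_{ia} T^{aj} = g_{ii} T^{ij} (no sum on i).
g_{11} = 6
S_1{}^1 = 6 * T^{11} = 6 * 2 = 12
S_1{}^2 = 6 * T^{12} = 6 * 1 = 6
S_1{}^3 = 6 * T^{13} = 6 * 3 = 18
Step 2: contract S_1{}^j with v_j.
S_1{}^1 * v_1 = 12 * 2 = 24
S_1{}^2 * v_2 = 6 * 1 = 6
S_1{}^3 * v_3 = 18 * 5 = 90
Result = 24 + 6 + 90 = 120

120


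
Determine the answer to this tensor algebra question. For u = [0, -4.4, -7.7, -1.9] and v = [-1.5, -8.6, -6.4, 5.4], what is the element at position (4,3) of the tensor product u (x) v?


The outer product entry T_{ij} = u_i * v_j.
We need i=4, j=3.
u_4 = -1.9, v_3 = -6.4
T_{4,3} = -1.9 * -6.4 = 12.16

12.16


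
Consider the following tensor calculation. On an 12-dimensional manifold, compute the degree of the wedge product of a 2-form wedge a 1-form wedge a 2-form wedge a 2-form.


The degree of a wedge product is the sum of the degrees of the individual forms.
Degrees: 2, 1, 2, 2
Total degree = 2 + 1 + 2 + 2 = 7

7


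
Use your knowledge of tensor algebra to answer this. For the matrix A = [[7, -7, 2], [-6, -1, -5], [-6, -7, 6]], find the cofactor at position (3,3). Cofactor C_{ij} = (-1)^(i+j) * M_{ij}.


To find cofactor C_{33}, delete row 3 and column 3.
The resulting 2x2 submatrix is: [[7, -7], [-6, -1]]
Minor M_{33} = 7*-1 - -7*-6
  = -7 - 42 = -49
Sign = (-1)^(3+3) = (-1)^6 = 1
Cofactor C_{33} = 1 * -49 = -49

-49


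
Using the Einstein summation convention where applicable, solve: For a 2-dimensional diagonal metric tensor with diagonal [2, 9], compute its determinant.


For a diagonal metric, the determinant is the product of diagonal entries.
Diagonal entries: 2, 9
det(g) = 2 * 9 = 18

18


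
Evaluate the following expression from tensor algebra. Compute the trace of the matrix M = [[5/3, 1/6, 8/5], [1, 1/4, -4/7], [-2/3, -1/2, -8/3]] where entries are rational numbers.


The trace is the sum of diagonal entries.
Diagonal: M[1,1] = 5/3, M[2,2] = 1/4, M[3,3] = -8/3
Tr(M) = 5/3 + 1/4 + -8/3
Computing step by step:
After adding M[1,1]: 5/3
After adding M[2,2]: 23/12
After adding M[3,3]: -3/4
Tr(M) = -3/4

-3/4


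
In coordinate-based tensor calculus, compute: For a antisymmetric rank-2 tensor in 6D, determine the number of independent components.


A antisymmetric rank-2 tensor in d dimensions has d(d-1)/2 independent components.
d = 6
d(d-1)/2 = 6 * 5 / 2 = 30 / 2 = 15

15


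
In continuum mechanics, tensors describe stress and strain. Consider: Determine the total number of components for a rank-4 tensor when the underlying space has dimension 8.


The number of components of a rank-r tensor in d dimensions is d^r.
Here d = 8 and r = 4.
8^4 = 4096

4096


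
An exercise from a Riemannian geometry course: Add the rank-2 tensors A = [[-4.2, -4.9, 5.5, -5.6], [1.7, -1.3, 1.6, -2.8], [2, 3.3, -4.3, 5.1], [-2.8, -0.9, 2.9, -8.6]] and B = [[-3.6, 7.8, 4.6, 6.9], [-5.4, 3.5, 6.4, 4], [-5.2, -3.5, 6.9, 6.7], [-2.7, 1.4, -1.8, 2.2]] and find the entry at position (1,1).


Tensor addition is component-wise: (A + B)_{ij} = A_{ij} + B_{ij}.
A_{11} = -4.2
B_{11} = -3.6
(A + B)_{11} = -4.2 + -3.6 = -7.8

-7.8


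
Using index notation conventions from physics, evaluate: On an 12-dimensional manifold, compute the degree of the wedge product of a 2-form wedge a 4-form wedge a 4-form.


The degree of a wedge product is the sum of the degrees of the individual forms.
Degrees: 2, 4, 4
Total degree = 2 + 4 + 4 = 10

10


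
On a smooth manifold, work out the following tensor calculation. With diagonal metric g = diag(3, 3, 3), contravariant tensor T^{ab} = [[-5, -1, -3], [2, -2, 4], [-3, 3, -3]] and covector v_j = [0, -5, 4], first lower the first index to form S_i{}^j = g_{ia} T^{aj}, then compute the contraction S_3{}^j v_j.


Step 1: lower the first index. For a diagonal metric, g_{ia} T^{aj} = g_{ii} T^{ij} (no sum on i).
g_{33} = 3
S_3{}^1 = 3 * T^{31} = 3 * -3 = -9
S_3{}^2 = 3 * T^{32} = 3 * 3 = 9
S_3{}^3 = 3 * T^{33} = 3 * -3 = -9
Step 2: contract S_3{}^j with v_j.
S_3{}^1 * v_1 = -9 * 0 = 0
S_3{}^2 * v_2 = 9 * -5 = -45
S_3{}^3 * v_3 = -9 * 4 = -36
Result = 0 + -45 + -36 = -81

-81


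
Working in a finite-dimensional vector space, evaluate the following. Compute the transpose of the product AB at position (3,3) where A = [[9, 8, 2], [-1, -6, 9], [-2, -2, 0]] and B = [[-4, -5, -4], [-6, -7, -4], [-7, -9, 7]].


(AB)^T_{ij} = (AB)_{ji} = sum_k A_{jk} B_{ki}.
For i=3, j=3 we need (AB)_{33}:
A_{31} * B_{13} = -2 * -4 = 8
A_{32} * B_{23} = -2 * -4 = 8
A_{33} * B_{33} = 0 * 7 = 0
Sum = 8 + 8 + 0 = 16

16


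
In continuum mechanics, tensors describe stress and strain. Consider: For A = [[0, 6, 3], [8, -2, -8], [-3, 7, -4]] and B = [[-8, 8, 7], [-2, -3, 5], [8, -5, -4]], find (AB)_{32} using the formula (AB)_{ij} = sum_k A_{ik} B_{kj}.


(AB)_{ij} = sum_k A_{ik} B_{kj}.
For i=3, j=2:
A_{31} * B_{12} = -3 * 8 = -24
A_{32} * B_{22} = 7 * -3 = -21
A_{33} * B_{32} = -4 * -5 = 20
Sum = -24 + -21 + 20 = -25

-25


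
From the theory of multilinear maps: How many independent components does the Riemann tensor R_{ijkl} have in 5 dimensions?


The Riemann tensor in d dimensions has d^2(d^2 - 1)/12 independent components.
d = 5, so d^2 = 25
d^2 - 1 = 24
d^2(d^2 - 1) = 25 * 24 = 600
Divide by 12: 600 / 12 = 50

50


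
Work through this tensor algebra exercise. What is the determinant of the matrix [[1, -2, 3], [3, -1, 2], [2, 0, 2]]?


Expanding along the first row, det(A) = a11*M_11 - a12*M_12 + a13*M_13, where M_1j is the (1,j) minor.
Minor M_11 = -1*2 - 2*0 = -2
Minor M_12 = 3*2 - 2*2 = 2
Minor M_13 = 3*0 - -1*2 = 2
det = 1*(-2) - -2*(2) + 3*(2)
    = -2 - -4 + 6
    = 8

8


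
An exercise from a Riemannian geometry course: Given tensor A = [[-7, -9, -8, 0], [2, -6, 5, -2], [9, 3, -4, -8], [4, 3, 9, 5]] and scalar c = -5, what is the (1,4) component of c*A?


Scalar multiplication: (cA)_{ij} = c * A_{ij}.
c = -5
A_{14} = 0
(cA)_{14} = -5 * 0 = 0

0


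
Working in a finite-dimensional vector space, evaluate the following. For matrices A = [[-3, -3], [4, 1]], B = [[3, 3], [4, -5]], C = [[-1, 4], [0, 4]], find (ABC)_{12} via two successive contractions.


(ABC)_{12} = sum_m (AB)_{1m} C_{m2}. First compute row 1 of AB.
(AB)_{11} = -3*3 + -3*4 = -21
(AB)_{12} = -3*3 + -3*-5 = 6
Now contract with column 2 of C:
(AB)_{11} * C_{12} = -21 * 4 = -84
(AB)_{12} * C_{22} = 6 * 4 = 24
(ABC)_{12} = -84 + 24 = -60

-60


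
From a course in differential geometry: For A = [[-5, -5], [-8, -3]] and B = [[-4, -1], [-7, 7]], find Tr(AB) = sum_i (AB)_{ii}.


Tr(AB) = sum_i (AB)_{ii} where (AB)_{ii} = sum_k A_{ik} B_{ki}.
(AB)_{11} = -5*-4 + -5*-7 = 55
(AB)_{22} = -8*-1 + -3*7 = -13
Tr(AB) = 55 + -13 = 42

42


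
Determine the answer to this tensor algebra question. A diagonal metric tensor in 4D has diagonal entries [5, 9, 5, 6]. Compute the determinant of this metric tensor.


For a diagonal metric, the determinant is the product of diagonal entries.
Diagonal entries: 5, 9, 5, 6
det(g) = 5 * 9 * 5 * 6 = 1350

1350


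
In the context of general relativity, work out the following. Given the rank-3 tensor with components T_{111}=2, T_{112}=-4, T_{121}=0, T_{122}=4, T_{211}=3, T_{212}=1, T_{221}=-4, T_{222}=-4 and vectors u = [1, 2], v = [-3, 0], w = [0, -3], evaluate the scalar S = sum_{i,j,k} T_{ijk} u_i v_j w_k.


S = sum over i,j,k of T_{ijk} u_i v_j w_k. Expanding all 8 terms:
T_{111}*u_1*v_1*w_1 = 2*1*-3*0 = 0  (running total: 0)
T_{112}*u_1*v_1*w_2 = -4*1*-3*-3 = -36  (running total: -36)
T_{121}*u_1*v_2*w_1 = 0*1*0*0 = 0  (running total: -36)
T_{122}*u_1*v_2*w_2 = 4*1*0*-3 = 0  (running total: -36)
T_{211}*u_2*v_1*w_1 = 3*2*-3*0 = 0  (running total: -36)
T_{212}*u_2*v_1*w_2 = 1*2*-3*-3 = 18  (running total: -18)
T_{221}*u_2*v_2*w_1 = -4*2*0*0 = 0  (running total: -18)
T_{222}*u_2*v_2*w_2 = -4*2*0*-3 = 0  (running total: -18)
S = -18

-18


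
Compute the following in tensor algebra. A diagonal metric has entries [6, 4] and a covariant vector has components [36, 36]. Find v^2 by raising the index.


To raise an index with a diagonal metric: v^i = v_i / g_{ii}.
For index 2: v_2 = 36, g_{22} = 4
v^2 = 36 / 4 = 9

9


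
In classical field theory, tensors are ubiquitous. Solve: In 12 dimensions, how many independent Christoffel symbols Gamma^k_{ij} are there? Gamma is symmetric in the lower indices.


Christoffel symbols Gamma^k_{ij} are symmetric in i,j, so there are d * d(d+1)/2 independent symbols.
d = 12
d(d+1)/2 = 12 * 13 / 2 = 78
Total = 12 * 78 = 936

936


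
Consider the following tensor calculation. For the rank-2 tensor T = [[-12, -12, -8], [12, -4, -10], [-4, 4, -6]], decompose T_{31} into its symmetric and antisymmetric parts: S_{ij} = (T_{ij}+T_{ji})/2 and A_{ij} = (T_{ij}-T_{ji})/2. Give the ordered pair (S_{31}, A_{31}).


T_{31} = -4
T_{13} = -8
S_{31} = (-4 + -8)/2 = -12/2 = -6
A_{31} = (-4 - -8)/2 = 4/2 = 2
Check: S + A = -6 + 2 = -4 = T_{31}.

(-6, 2)


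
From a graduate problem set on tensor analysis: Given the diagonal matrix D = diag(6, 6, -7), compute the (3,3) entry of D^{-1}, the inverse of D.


For a diagonal matrix, the inverse has entries (D^{-1})_{ii} = 1/d_{ii}.
The diagonal entries are: d_{11} = 6, d_{22} = 6, d_{33} = -7
We need (D^{-1})_{33} = 1/d_{33} = 1/-7 = -1/7

-1/7


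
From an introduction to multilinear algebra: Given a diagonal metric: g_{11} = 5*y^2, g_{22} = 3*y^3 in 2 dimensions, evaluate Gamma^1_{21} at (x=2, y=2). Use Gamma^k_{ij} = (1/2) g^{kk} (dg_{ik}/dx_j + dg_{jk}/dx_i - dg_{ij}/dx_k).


For a diagonal metric, Gamma^k_{ij} = (1/2) g^{kk} (dg_{ik}/dx_j + dg_{jk}/dx_i - dg_{ij}/dx_k).
The metric is diagonal, so g_{ab} = 0 for a != b.
At the given point: g_{11} = 20, g_{22} = 24
g^{11} = 1/20
dg_{21}/dx_1 = 0 (off-diagonal)
dg_{11}/dx_2 = dg_{11}/dx_2 = 20
dg_{21}/dx_1 = 0 (off-diagonal)
Numerator = 0 + 20 - 0 = 20
Gamma^1_{21} = 20 / (2 * 20) = 1/2

1/2


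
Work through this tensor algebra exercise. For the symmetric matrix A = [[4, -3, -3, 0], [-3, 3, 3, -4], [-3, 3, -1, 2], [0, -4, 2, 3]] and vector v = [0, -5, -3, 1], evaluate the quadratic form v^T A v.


First compute Av:
(Av)_1 = 4*0 + -3*-5 + -3*-3 + 0*1 = 24
(Av)_2 = -3*0 + 3*-5 + 3*-3 + -4*1 = -28
(Av)_3 = -3*0 + 3*-5 + -1*-3 + 2*1 = -10
(Av)_4 = 0*0 + -4*-5 + 2*-3 + 3*1 = 17
Av = [24, -28, -10, 17]
Then v^T (Av) = 0*24 + -5*-28 + -3*-10 + 1*17
= 0 + 140 + 30 + 17 = 187

187


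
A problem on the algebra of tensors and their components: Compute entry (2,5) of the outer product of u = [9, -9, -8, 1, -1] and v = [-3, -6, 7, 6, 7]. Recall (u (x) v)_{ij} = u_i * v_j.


The outer product entry T_{ij} = u_i * v_j.
We need i=2, j=5.
u_2 = -9, v_5 = 7
T_{2,5} = -9 * 7 = -63

-63


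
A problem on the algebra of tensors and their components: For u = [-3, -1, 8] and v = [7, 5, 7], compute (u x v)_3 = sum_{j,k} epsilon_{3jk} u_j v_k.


(u x v)_3 = sum_{j,k} epsilon_{3jk} u_j v_k. Only permutations of (1,2,3) contribute; the two non-zero terms are:
eps_{312} u_1 v_2 = 1 * -3 * 5 = -15
eps_{321} u_2 v_1 = -1 * -1 * 7 = 7
(u x v)_3 = -8

-8


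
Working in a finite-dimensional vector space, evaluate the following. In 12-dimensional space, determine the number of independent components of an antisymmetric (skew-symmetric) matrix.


An antisymmetric rank-2 tensor satisfies A_{ij} = -A_{ji}, so diagonal entries are zero.
The independent components are the upper-triangular entries: C(n, 2) = n(n-1)/2.
n = 12
C(12, 2) = 12 * 11 / 2 = 132 / 2 = 66

66


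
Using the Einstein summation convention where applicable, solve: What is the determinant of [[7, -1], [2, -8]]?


For a 2x2 matrix [[a, b], [c, d]], det = a*d - b*c.
a = 7, b = -1, c = 2, d = -8
a*d = 7 * -8 = -56
b*c = -1 * 2 = -2
det = -56 - -2 = -54

-54


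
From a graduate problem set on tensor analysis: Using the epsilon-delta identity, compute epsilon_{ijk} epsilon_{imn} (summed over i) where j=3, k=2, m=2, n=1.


Using the identity: epsilon_{ijk} epsilon_{imn} = delta_{jm} delta_{kn} - delta_{jn} delta_{km}.
delta_{32} = 0
delta_{21} = 0
delta_{31} = 0
delta_{22} = 1
Result = 0 * 0 - 0 * 1 = 0 - 0 = 0

0


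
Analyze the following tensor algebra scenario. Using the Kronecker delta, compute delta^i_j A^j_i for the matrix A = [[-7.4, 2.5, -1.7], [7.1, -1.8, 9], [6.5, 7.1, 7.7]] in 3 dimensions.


The contraction (trace) of a rank-2 tensor is the sum of its diagonal elements.
Diagonal entries: A[1,1] = -7.4, A[2,2] = -1.8, A[3,3] = 7.7
Tr(A) = -7.4 + -1.8 + 7.7 = -1.5

-1.5


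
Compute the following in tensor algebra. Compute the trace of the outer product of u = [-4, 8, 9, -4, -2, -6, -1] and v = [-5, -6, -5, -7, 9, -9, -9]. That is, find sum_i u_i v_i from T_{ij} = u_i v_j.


The outer product gives T_{ij} = u_i v_j.
The trace (contraction) is Tr(T) = sum_i T_{ii} = sum_i u_i v_i.
Diagonal entries:
T_{11} = u_1 * v_1 = -4 * -5 = 20
T_{22} = u_2 * v_2 = 8 * -6 = -48
T_{33} = u_3 * v_3 = 9 * -5 = -45
T_{44} = u_4 * v_4 = -4 * -7 = 28
T_{55} = u_5 * v_5 = -2 * 9 = -18
T_{66} = u_6 * v_6 = -6 * -9 = 54
T_{77} = u_7 * v_7 = -1 * -9 = 9
Tr(T) = 20 + -48 + -45 + 28 + -18 + 54 + 9 = 0

0


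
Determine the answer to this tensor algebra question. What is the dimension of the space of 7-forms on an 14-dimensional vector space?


The dimension of the space of p-forms on an n-dimensional space is C(n, p).
n = 14, p = 7
C(14, 7) = 14! / (7! * 7!) = 3432

3432


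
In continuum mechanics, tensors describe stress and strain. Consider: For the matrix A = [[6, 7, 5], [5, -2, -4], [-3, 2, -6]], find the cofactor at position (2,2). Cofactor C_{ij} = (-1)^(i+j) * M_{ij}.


To find cofactor C_{22}, delete row 2 and column 2.
The resulting 2x2 submatrix is: [[6, 5], [-3, -6]]
Minor M_{22} = 6*-6 - 5*-3
  = -36 - -15 = -21
Sign = (-1)^(2+2) = (-1)^4 = 1
Cofactor C_{22} = 1 * -21 = -21

-21


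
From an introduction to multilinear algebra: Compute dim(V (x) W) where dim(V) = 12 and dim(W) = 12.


The dimension of a tensor product is the product of dimensions.
dim(V) = 12, dim(W) = 12
dim(V (x) W) = 12 * 12 = 144

144


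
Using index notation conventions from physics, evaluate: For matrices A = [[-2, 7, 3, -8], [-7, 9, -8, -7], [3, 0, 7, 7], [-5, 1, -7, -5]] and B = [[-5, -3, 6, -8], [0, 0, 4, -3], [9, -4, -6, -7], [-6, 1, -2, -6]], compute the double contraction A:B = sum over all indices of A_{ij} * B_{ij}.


A:B = sum over all i,j of A_{ij} * B_{ij}.
Row 1: -2*-5=10, 7*-3=-21, 3*6=18, -8*-8=64 => row sum = 71
Row 2: -7*0=0, 9*0=0, -8*4=-32, -7*-3=21 => row sum = -11
Row 3: 3*9=27, 0*-4=0, 7*-6=-42, 7*-7=-49 => row sum = -64
Row 4: -5*-6=30, 1*1=1, -7*-2=14, -5*-6=30 => row sum = 75
Total = 71 + -11 + -64 + 75 = 71

71


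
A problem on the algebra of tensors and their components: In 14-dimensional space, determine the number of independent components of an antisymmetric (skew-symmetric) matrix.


An antisymmetric rank-2 tensor satisfies A_{ij} = -A_{ji}, so diagonal entries are zero.
The independent components are the upper-triangular entries: C(n, 2) = n(n-1)/2.
n = 14
C(14, 2) = 14 * 13 / 2 = 182 / 2 = 91

91


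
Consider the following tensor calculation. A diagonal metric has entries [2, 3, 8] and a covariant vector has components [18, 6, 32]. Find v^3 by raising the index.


To raise an index with a diagonal metric: v^i = v_i / g_{ii}.
For index 3: v_3 = 32, g_{33} = 8
v^3 = 32 / 8 = 4

4


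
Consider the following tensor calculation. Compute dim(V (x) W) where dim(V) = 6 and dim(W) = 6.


The dimension of a tensor product is the product of dimensions.
dim(V) = 6, dim(W) = 6
dim(V (x) W) = 6 * 6 = 36

36


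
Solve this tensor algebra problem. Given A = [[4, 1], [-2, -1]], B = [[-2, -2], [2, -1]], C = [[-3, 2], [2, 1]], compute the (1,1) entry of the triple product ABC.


(ABC)_{11} = sum_m (AB)_{1m} C_{m1}. First compute row 1 of AB.
(AB)_{11} = 4*-2 + 1*2 = -6
(AB)_{12} = 4*-2 + 1*-1 = -9
Now contract with column 1 of C:
(AB)_{11} * C_{11} = -6 * -3 = 18
(AB)_{12} * C_{21} = -9 * 2 = -18
(ABC)_{11} = 18 + -18 = 0

0


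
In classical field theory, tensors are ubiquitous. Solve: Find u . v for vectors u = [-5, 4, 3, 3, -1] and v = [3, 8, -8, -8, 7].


The inner product u . v = sum of u_i * v_i.
Term-by-term: -5 * 3, 4 * 8, 3 * -8, 3 * -8, -1 * 7
Products: -15, 32, -24, -24, -7
Sum = -15 + 32 + -24 + -24 + -7 = -38

-38


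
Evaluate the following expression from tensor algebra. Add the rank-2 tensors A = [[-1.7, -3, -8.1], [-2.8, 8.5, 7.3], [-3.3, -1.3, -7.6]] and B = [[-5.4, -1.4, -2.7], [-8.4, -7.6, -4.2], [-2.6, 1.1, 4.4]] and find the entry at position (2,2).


Tensor addition is component-wise: (A + B)_{ij} = A_{ij} + B_{ij}.
A_{22} = 8.5
B_{22} = -7.6
(A + B)_{22} = 8.5 + -7.6 = 0.9

0.9


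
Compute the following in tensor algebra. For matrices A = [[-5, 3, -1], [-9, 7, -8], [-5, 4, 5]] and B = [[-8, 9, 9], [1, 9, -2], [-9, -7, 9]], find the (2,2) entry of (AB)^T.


(AB)^T_{ij} = (AB)_{ji} = sum_k A_{jk} B_{ki}.
For i=2, j=2 we need (AB)_{22}:
A_{21} * B_{12} = -9 * 9 = -81
A_{22} * B_{22} = 7 * 9 = 63
A_{23} * B_{32} = -8 * -7 = 56
Sum = -81 + 63 + 56 = 38

38


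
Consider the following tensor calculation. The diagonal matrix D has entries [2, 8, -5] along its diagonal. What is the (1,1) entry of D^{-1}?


For a diagonal matrix, the inverse has entries (D^{-1})_{ii} = 1/d_{ii}.
The diagonal entries are: d_{11} = 2, d_{22} = 8, d_{33} = -5
We need (D^{-1})_{11} = 1/d_{11} = 1/2 = 1/2

1/2


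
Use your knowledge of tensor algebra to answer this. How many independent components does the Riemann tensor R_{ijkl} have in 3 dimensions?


The Riemann tensor in d dimensions has d^2(d^2 - 1)/12 independent components.
d = 3, so d^2 = 9
d^2 - 1 = 8
d^2(d^2 - 1) = 9 * 8 = 72
Divide by 12: 72 / 12 = 6

6


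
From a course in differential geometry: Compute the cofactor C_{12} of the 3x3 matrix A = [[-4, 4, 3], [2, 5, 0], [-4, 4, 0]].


To find cofactor C_{12}, delete row 1 and column 2.
The resulting 2x2 submatrix is: [[2, 0], [-4, 0]]
Minor M_{12} = 2*0 - 0*-4
  = 0 - 0 = 0
Sign = (-1)^(1+2) = (-1)^3 = -1
Cofactor C_{12} = -1 * 0 = 0

0


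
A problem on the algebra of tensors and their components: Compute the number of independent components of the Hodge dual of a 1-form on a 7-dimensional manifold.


The Hodge dual of a p-form on an n-dimensional manifold is an (n-p)-form.
n = 7, p = 1, so dual degree = 7 - 1 = 6
The number of components is C(n, n-p) = C(7, 6) = 7

7


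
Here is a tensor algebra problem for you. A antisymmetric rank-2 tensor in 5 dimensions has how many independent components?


A antisymmetric rank-2 tensor in d dimensions has d(d-1)/2 independent components.
d = 5
d(d-1)/2 = 5 * 4 / 2 = 20 / 2 = 10

10


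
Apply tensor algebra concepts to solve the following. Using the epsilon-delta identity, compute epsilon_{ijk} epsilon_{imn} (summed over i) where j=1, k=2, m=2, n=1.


Using the identity: epsilon_{ijk} epsilon_{imn} = delta_{jm} delta_{kn} - delta_{jn} delta_{km}.
delta_{12} = 0
delta_{21} = 0
delta_{11} = 1
delta_{22} = 1
Result = 0 * 0 - 1 * 1 = 0 - 1 = -1

-1


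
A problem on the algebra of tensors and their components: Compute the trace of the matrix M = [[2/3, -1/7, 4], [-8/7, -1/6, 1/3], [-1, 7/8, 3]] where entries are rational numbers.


The trace is the sum of diagonal entries.
Diagonal: M[1,1] = 2/3, M[2,2] = -1/6, M[3,3] = 3
Tr(M) = 2/3 + -1/6 + 3
Computing step by step:
After adding M[1,1]: 2/3
After adding M[2,2]: 1/2
After adding M[3,3]: 7/2
Tr(M) = 7/2

7/2


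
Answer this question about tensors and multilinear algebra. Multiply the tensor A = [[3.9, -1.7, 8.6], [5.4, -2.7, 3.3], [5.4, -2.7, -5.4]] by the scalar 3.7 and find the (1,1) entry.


Scalar multiplication: (cA)_{ij} = c * A_{ij}.
c = 3.7
A_{11} = 3.9
(cA)_{11} = 3.7 * 3.9 = 14.43

14.43


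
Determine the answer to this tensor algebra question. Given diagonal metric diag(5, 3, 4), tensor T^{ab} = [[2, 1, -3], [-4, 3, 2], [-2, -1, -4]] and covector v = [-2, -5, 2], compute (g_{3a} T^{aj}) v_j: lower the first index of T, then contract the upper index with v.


Step 1: lower the first index. For a diagonal metric, g_{ia} T^{aj} = g_{ii} T^{ij} (no sum on i).
g_{33} = 4
S_3{}^1 = 4 * T^{31} = 4 * -2 = -8
S_3{}^2 = 4 * T^{32} = 4 * -1 = -4
S_3{}^3 = 4 * T^{33} = 4 * -4 = -16
Step 2: contract S_3{}^j with v_j.
S_3{}^1 * v_1 = -8 * -2 = 16
S_3{}^2 * v_2 = -4 * -5 = 20
S_3{}^3 * v_3 = -16 * 2 = -32
Result = 16 + 20 + -32 = 4

4


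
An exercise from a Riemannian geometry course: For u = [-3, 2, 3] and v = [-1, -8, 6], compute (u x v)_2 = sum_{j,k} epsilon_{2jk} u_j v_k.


(u x v)_2 = sum_{j,k} epsilon_{2jk} u_j v_k. Only permutations of (1,2,3) contribute; the two non-zero terms are:
eps_{213} u_1 v_3 = -1 * -3 * 6 = 18
eps_{231} u_3 v_1 = 1 * 3 * -1 = -3
(u x v)_2 = 15

15


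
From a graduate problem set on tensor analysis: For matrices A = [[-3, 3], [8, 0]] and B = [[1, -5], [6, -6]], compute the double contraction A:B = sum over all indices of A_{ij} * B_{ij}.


A:B = sum over all i,j of A_{ij} * B_{ij}.
Row 1: -3*1=-3, 3*-5=-15 => row sum = -18
Row 2: 8*6=48, 0*-6=0 => row sum = 48
Total = -18 + 48 = 30

30


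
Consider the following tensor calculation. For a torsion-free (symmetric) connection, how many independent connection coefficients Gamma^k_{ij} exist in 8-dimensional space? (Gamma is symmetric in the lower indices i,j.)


Christoffel symbols Gamma^k_{ij} are symmetric in i,j, so there are d * d(d+1)/2 independent symbols.
d = 8
d(d+1)/2 = 8 * 9 / 2 = 36
Total = 8 * 36 = 288

288


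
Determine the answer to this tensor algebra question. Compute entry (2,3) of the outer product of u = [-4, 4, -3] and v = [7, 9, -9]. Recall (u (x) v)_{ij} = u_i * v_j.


The outer product entry T_{ij} = u_i * v_j.
We need i=2, j=3.
u_2 = 4, v_3 = -9
T_{2,3} = 4 * -9 = -36

-36


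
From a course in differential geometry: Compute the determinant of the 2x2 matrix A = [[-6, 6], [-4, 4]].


For a 2x2 matrix [[a, b], [c, d]], det = a*d - b*c.
a = -6, b = 6, c = -4, d = 4
a*d = -6 * 4 = -24
b*c = 6 * -4 = -24
det = -24 - -24 = 0

0


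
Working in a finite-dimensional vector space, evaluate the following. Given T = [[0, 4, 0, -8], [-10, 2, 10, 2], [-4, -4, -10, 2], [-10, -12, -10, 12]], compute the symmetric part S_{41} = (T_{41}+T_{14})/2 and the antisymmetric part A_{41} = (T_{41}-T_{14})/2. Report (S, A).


T_{41} = -10
T_{14} = -8
S_{41} = (-10 + -8)/2 = -18/2 = -9
A_{41} = (-10 - -8)/2 = -2/2 = -1
Check: S + A = -9 + -1 = -10 = T_{41}.

(-9, -1)


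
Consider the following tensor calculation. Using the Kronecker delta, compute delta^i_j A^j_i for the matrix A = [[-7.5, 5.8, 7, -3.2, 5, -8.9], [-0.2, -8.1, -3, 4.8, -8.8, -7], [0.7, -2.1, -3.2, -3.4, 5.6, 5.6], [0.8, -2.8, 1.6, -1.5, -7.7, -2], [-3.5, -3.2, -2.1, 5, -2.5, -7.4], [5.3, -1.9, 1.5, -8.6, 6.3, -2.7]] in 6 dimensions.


The contraction (trace) of a rank-2 tensor is the sum of its diagonal elements.
Diagonal entries: A[1,1] = -7.5, A[2,2] = -8.1, A[3,3] = -3.2, A[4,4] = -1.5, A[5,5] = -2.5, A[6,6] = -2.7
Tr(A) = -7.5 + -8.1 + -3.2 + -1.5 + -2.5 + -2.7 = -25.5

-25.5


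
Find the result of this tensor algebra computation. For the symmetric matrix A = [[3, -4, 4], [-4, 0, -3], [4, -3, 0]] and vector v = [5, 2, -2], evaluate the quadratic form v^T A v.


First compute Av:
(Av)_1 = 3*5 + -4*2 + 4*-2 = -1
(Av)_2 = -4*5 + 0*2 + -3*-2 = -14
(Av)_3 = 4*5 + -3*2 + 0*-2 = 14
Av = [-1, -14, 14]
Then v^T (Av) = 5*-1 + 2*-14 + -2*14
= -5 + -28 + -28 = -61

-61


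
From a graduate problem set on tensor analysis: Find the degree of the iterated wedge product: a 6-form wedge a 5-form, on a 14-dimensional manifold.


The degree of a wedge product is the sum of the degrees of the individual forms.
Degrees: 6, 5
Total degree = 6 + 5 = 11

11


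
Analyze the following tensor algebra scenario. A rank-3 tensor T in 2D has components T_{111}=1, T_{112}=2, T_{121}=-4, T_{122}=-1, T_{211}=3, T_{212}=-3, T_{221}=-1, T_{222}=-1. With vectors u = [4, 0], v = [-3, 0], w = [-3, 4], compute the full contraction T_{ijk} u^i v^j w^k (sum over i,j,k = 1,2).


S = sum over i,j,k of T_{ijk} u_i v_j w_k. Expanding all 8 terms:
T_{111}*u_1*v_1*w_1 = 1*4*-3*-3 = 36  (running total: 36)
T_{112}*u_1*v_1*w_2 = 2*4*-3*4 = -96  (running total: -60)
T_{121}*u_1*v_2*w_1 = -4*4*0*-3 = 0  (running total: -60)
T_{122}*u_1*v_2*w_2 = -1*4*0*4 = 0  (running total: -60)
T_{211}*u_2*v_1*w_1 = 3*0*-3*-3 = 0  (running total: -60)
T_{212}*u_2*v_1*w_2 = -3*0*-3*4 = 0  (running total: -60)
T_{221}*u_2*v_2*w_1 = -1*0*0*-3 = 0  (running total: -60)
T_{222}*u_2*v_2*w_2 = -1*0*0*4 = 0  (running total: -60)
S = -60

-60
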